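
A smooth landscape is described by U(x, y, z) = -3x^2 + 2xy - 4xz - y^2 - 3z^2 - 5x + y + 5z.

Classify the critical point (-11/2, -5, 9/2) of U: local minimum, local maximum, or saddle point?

local maximum

The Hessian is constant: H = [[-6, 2, -4], [2, -2, 0], [-4, 0, -6]].
Leading principal minors: Δ₁ = -6, Δ₂ = 8, Δ₃ = -16.
The minors alternate sign starting negative (−, +, −), so H is negative definite: a local maximum.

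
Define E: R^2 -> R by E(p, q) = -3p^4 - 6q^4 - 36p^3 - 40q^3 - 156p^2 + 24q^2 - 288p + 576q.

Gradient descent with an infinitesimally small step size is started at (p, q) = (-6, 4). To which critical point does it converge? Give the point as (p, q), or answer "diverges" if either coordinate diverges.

diverges

E is separable, so gradient descent decouples: p follows -∂E/∂p, q follows -∂E/∂q.
∂E/∂p = -12(p + 2)(p + 3)(p + 4); at p=-6 this is 288, so p decreases.
∂E/∂q = -24(q - 2)(q + 3)(q + 4); at q=4 this is -2688, so q increases.
The p-coordinate has no critical point in that direction and runs off to infinity.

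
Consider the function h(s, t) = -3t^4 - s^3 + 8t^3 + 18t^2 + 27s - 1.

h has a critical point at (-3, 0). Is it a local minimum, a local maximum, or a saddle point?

local minimum

The mixed partial ∂²h/∂s∂t is 0, so the Hessian at any point is diag(h_ss, h_tt) = diag(-6s, 12(-3t^2 + 4t + 3)).
At (-3, 0): H = diag(18, 36).
Both eigenvalues are positive, so H is positive definite: a local minimum.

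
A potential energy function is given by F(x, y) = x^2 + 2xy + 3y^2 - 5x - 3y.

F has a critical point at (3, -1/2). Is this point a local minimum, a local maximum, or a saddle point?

The Hessian of F is constant: H = [[2, 2], [2, 6]].
det(H) = 2·6 − 2² = 8.
det(H) > 0 and tr(H) = 8 > 0, so H is positive definite and the point is a local minimum.

local minimum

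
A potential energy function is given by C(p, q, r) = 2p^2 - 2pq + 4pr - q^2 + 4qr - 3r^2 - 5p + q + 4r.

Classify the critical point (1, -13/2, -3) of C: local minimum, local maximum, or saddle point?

The Hessian is constant: H = [[4, -2, 4], [-2, -2, 4], [4, 4, -6]].
Leading principal minors: Δ₁ = 4, Δ₂ = -12, Δ₃ = -24.
The minors fit neither the all-positive nor the alternating-sign pattern, so H is indefinite: a saddle point.

saddle point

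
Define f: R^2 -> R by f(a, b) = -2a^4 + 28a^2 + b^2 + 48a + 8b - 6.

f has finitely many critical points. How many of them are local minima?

f separates as a function of a plus a function of b, so ∇f=0 decouples.
∂f/∂a = -8(a - 3)(a + 1)(a + 2) = 0 at a ∈ {-2, -1, 3}; ∂f/∂b = 2(b + 4) = 0 at b ∈ {-4}.
The Hessian is diagonal: diag(f_aa, f_bb). Second derivatives: f_aa(-2)=-40, f_aa(-1)=32, f_aa(3)=-160; f_bb(-4)=2.
Local minima occur where both diagonal entries positive: (-1, -4). Count: 1.

1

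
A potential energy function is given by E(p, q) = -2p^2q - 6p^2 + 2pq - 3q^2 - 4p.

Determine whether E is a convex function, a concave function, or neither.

The term -2p^2q is cubic, so the Hessian is not constant.
∂²E/∂p² = -4q - 12, which takes both signs as q varies (negative for sufficiently large q). A diagonal entry of the Hessian changing sign means the Hessian is neither positive- nor negative-semidefinite on all of R^2.

neither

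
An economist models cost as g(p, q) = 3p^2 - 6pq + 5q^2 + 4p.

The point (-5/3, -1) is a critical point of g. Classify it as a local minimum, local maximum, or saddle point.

local minimum

The Hessian of g is constant: H = [[6, -6], [-6, 10]].
det(H) = 6·10 − (-6)² = 24.
det(H) > 0 and tr(H) = 16 > 0, so H is positive definite and the point is a local minimum.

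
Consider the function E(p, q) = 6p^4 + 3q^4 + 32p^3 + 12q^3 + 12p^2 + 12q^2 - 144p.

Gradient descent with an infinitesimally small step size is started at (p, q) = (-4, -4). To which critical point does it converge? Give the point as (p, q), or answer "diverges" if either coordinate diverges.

E is separable, so gradient descent decouples: p follows -∂E/∂p, q follows -∂E/∂q.
∂E/∂p = 24(p - 1)(p + 2)(p + 3); at p=-4 this is -240, so p increases.
∂E/∂q = 12q(q + 1)(q + 2); at q=-4 this is -288, so q increases.
p converges to its nearest critical value -3 (a local min of the p-part); q converges to -2. The iterate converges to (-3, -2).

(-3, -2)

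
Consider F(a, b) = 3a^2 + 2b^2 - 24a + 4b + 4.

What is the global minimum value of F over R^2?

-46

F(a,b) separates as P(a) + Q(b) + 4, so its minimum is min P + min Q + 4.
P'(a) = 6a - 24 vanishes at a ∈ {4}; Q'(b) = 4b + 4 vanishes at b ∈ {-1}.
Local minima of P (where P''>0): P(4)=-48. Local minima of Q: Q(-1)=-2.
So the global minimum of F is P(4) + Q(-1) + 4 = -48 − 2 + 4 = -46, attained at (4, -1).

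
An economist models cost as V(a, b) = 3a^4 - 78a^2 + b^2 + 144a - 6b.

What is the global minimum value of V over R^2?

-1065

V(a,b) separates as P(a) + Q(b), so its minimum is min P + min Q.
P'(a) = 12(a - 3)(a - 1)(a + 4) vanishes at a ∈ {-4, 1, 3}; Q'(b) = 2b - 6 vanishes at b ∈ {3}.
Local minima of P (where P''>0): P(-4)=-1056, P(3)=-27. Local minima of Q: Q(3)=-9.
So the global minimum of V is P(-4) + Q(3) = -1056 − 9 = -1065, attained at (-4, 3).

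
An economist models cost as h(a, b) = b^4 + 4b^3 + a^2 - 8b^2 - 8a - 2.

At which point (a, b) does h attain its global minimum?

(4, -4)

h(a,b) separates as P(a) + Q(b) − 2, so its minimum is min P + min Q − 2.
P'(a) = 2a - 8 vanishes at a ∈ {4}; Q'(b) = 4b(b - 1)(b + 4) vanishes at b ∈ {-4, 0, 1}.
Local minima of P (where P''>0): P(4)=-16. Local minima of Q: Q(-4)=-128, Q(1)=-3.
So the global minimum of h is P(4) + Q(-4) − 2 = -16 − 128 − 2 = -146, attained at (4, -4).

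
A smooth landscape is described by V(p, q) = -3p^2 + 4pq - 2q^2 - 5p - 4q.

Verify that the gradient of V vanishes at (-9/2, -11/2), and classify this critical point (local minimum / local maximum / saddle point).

∇V = (-6p + 4q - 5, 4p - 4q - 4); substituting (-9/2, -11/2) gives ∇V = (0, 0), so (-9/2, -11/2) is indeed a critical point.
The Hessian of V is constant: H = [[-6, 4], [4, -4]].
det(H) = (-6)·(-4) − 4² = 8.
det(H) > 0 and tr(H) = -10 < 0, so H is negative definite and the point is a local maximum.

local maximum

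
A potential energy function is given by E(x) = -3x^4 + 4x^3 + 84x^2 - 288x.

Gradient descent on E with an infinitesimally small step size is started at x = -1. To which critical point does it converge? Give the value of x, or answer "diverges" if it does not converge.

E'(x) = -12(x - 3)(x - 2)(x + 4), so E'(-1) = -432.
Gradient descent moves in the -E' direction, i.e. x is increasing.
The nearest critical point in that direction is x = 2, where E'' = 72 > 0 (a local minimum). The iterate converges there.

2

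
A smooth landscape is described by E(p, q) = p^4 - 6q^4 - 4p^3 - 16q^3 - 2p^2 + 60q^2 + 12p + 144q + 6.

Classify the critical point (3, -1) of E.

The mixed partial ∂²E/∂p∂q is 0, so the Hessian at any point is diag(E_pp, E_qq) = diag(4(3p^2 - 6p - 1), 24(-3q^2 - 4q + 5)).
At (3, -1): H = diag(32, 144).
Both eigenvalues are positive, so H is positive definite: a local minimum.

local minimum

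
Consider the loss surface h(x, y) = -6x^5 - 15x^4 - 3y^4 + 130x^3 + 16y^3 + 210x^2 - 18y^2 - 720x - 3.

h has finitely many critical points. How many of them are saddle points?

h separates as a function of x plus a function of y, so ∇h=0 decouples.
∂h/∂x = -30(x - 3)(x - 1)(x + 2)(x + 4) = 0 at x ∈ {-4, -2, 1, 3}; ∂h/∂y = -12y(y - 3)(y - 1) = 0 at y ∈ {0, 1, 3}.
The Hessian is diagonal: diag(h_xx, h_yy). Second derivatives: h_xx(-4)=2100, h_xx(-2)=-900, h_xx(1)=900, h_xx(3)=-2100; h_yy(0)=-36, h_yy(1)=24, h_yy(3)=-72.
Saddle points occur where the two diagonal entries have opposite signs: (-4, 0), (-4, 3), (-2, 1), (1, 0), (1, 3), (3, 1). Count: 6.

6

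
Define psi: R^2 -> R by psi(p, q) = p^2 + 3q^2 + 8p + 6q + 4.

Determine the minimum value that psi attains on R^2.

psi(p,q) separates as A(p) + B(q) + 4, so its minimum is min A + min B + 4.
A'(p) = 2p + 8 vanishes at p ∈ {-4}; B'(q) = 6q + 6 vanishes at q ∈ {-1}.
Local minima of A (where A''>0): A(-4)=-16. Local minima of B: B(-1)=-3.
So the global minimum of psi is A(-4) + B(-1) + 4 = -16 − 3 + 4 = -15, attained at (-4, -1).

-15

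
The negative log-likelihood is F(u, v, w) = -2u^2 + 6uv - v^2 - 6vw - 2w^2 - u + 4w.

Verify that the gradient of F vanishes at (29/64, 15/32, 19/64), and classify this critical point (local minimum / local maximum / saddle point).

∇F = (-4u + 6v - 1, 6u - 2v - 6w, -6v - 4w + 4); substituting (29/64, 15/32, 19/64) gives ∇F = (0, 0, 0), so (29/64, 15/32, 19/64) is indeed a critical point.
The Hessian is constant: H = [[-4, 6, 0], [6, -2, -6], [0, -6, -4]].
Leading principal minors: Δ₁ = -4, Δ₂ = -28, Δ₃ = 256.
The minors fit neither the all-positive nor the alternating-sign pattern, so H is indefinite: a saddle point.

saddle point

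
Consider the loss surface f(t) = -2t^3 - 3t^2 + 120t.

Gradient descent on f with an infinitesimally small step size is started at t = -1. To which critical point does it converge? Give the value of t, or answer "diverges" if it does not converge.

f'(t) = -6(t - 4)(t + 5), so f'(-1) = 120.
Gradient descent moves in the -f' direction, i.e. t is decreasing.
The nearest critical point in that direction is t = -5, where f'' = 54 > 0 (a local minimum). The iterate converges there.

-5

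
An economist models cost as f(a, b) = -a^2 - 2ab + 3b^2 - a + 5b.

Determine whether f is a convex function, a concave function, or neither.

neither

f is quadratic, so its Hessian is the constant matrix H = [[-2, -2], [-2, 6]].
det(H) = -16, tr(H) = 4.
det(H) < 0, so H is indefinite: neither convex nor concave.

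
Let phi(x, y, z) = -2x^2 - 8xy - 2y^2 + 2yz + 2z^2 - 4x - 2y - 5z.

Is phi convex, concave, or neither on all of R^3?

phi is quadratic, so its Hessian is the constant matrix H = [[-4, -8, 0], [-8, -4, 2], [0, 2, 4]].
Leading principal minors: -4, -48, -176.
Neither pattern holds ⇒ H is indefinite ⇒ neither convex nor concave.

neither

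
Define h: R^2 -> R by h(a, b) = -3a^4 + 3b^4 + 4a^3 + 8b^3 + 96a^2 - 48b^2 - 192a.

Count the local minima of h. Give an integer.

h separates as a function of a plus a function of b, so ∇h=0 decouples.
∂h/∂a = -12(a - 4)(a - 1)(a + 4) = 0 at a ∈ {-4, 1, 4}; ∂h/∂b = 12b(b - 2)(b + 4) = 0 at b ∈ {-4, 0, 2}.
The Hessian is diagonal: diag(h_aa, h_bb). Second derivatives: h_aa(-4)=-480, h_aa(1)=180, h_aa(4)=-288; h_bb(-4)=288, h_bb(0)=-96, h_bb(2)=144.
Local minima occur where both diagonal entries positive: (1, -4), (1, 2). Count: 2.

2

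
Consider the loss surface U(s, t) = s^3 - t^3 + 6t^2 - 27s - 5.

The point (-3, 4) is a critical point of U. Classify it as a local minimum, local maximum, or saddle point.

local maximum

The mixed partial ∂²U/∂s∂t is 0, so the Hessian at any point is diag(U_ss, U_tt) = diag(6s, 6(-t + 2)).
At (-3, 4): H = diag(-18, -12).
Both eigenvalues are negative, so H is negative definite: a local maximum.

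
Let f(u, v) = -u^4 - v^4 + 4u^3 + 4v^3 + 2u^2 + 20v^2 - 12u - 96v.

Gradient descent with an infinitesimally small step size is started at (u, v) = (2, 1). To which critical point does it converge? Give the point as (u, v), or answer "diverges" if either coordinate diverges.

(1, 2)

f is separable, so gradient descent decouples: u follows -∂f/∂u, v follows -∂f/∂v.
∂f/∂u = -4(u - 3)(u - 1)(u + 1); at u=2 this is 12, so u decreases.
∂f/∂v = -4(v - 4)(v - 2)(v + 3); at v=1 this is -48, so v increases.
u converges to its nearest critical value 1 (a local min of the u-part); v converges to 2. The iterate converges to (1, 2).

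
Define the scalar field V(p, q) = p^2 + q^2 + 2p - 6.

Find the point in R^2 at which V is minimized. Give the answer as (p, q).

V(p,q) separates as A(p) + B(q) − 6, so its minimum is min A + min B − 6.
A'(p) = 2p + 2 vanishes at p ∈ {-1}; B'(q) = 2q vanishes at q ∈ {0}.
Local minima of A (where A''>0): A(-1)=-1. Local minima of B: B(0)=0.
So the global minimum of V is A(-1) + B(0) − 6 = -1 + 0 − 6 = -7, attained at (-1, 0).

(-1, 0)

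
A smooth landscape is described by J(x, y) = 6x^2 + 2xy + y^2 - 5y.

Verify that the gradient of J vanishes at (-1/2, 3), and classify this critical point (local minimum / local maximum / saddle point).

∇J = (12x + 2y, 2x + 2y - 5); substituting (-1/2, 3) gives ∇J = (0, 0), so (-1/2, 3) is indeed a critical point.
The Hessian of J is constant: H = [[12, 2], [2, 2]].
det(H) = 12·2 − 2² = 20.
det(H) > 0 and tr(H) = 14 > 0, so H is positive definite and the point is a local minimum.

local minimum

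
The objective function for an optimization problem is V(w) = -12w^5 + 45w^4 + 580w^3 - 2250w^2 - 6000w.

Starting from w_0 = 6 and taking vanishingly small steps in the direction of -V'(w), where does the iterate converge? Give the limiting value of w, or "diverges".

V'(w) = -60(w - 5)(w - 4)(w + 1)(w + 5), so V'(6) = -9240.
Gradient descent moves in the -V' direction, i.e. w is increasing.
There is no critical point above w=6, and V' keeps the same sign, so the iterate runs off to +∞.

diverges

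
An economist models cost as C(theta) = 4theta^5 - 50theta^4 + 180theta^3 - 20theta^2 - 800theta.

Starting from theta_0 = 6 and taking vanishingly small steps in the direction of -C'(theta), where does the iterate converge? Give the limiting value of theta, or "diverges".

C'(theta) = 20(theta - 5)(theta - 4)(theta - 2)(theta + 1), so C'(6) = 1120.
Gradient descent moves in the -C' direction, i.e. theta is decreasing.
The nearest critical point in that direction is theta = 5, where C'' = 360 > 0 (a local minimum). The iterate converges there.

5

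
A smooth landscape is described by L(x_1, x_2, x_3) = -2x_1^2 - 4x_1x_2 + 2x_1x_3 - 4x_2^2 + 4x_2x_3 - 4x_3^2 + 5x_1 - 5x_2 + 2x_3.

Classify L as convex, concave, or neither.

concave

L is quadratic, so its Hessian is the constant matrix H = [[-4, -4, 2], [-4, -8, 4], [2, 4, -8]].
Leading principal minors: -4, 16, -96.
Signs alternate −, +, − ⇒ H ≺ 0 ⇒ concave.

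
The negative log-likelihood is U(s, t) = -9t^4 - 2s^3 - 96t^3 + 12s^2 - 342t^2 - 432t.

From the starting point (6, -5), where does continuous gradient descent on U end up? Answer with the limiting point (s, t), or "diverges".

diverges

U is separable, so gradient descent decouples: s follows -∂U/∂s, t follows -∂U/∂t.
∂U/∂s = -6s(s - 4); at s=6 this is -72, so s increases.
∂U/∂t = -36(t + 1)(t + 3)(t + 4); at t=-5 this is 288, so t decreases.
The s-coordinate has no critical point in that direction and runs off to infinity.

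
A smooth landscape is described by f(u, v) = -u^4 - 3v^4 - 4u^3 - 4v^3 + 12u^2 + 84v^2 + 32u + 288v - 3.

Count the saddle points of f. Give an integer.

4

f separates as a function of u plus a function of v, so ∇f=0 decouples.
∂f/∂u = -4(u - 2)(u + 1)(u + 4) = 0 at u ∈ {-4, -1, 2}; ∂f/∂v = -12(v - 4)(v + 2)(v + 3) = 0 at v ∈ {-3, -2, 4}.
The Hessian is diagonal: diag(f_uu, f_vv). Second derivatives: f_uu(-4)=-72, f_uu(-1)=36, f_uu(2)=-72; f_vv(-3)=-84, f_vv(-2)=72, f_vv(4)=-504.
Saddle points occur where the two diagonal entries have opposite signs: (-4, -2), (-1, -3), (-1, 4), (2, -2). Count: 4.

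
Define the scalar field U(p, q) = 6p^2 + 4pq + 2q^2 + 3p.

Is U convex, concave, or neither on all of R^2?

U is quadratic, so its Hessian is the constant matrix H = [[12, 4], [4, 4]].
det(H) = 32, tr(H) = 16.
det(H) > 0 and tr(H) > 0, so H is positive definite everywhere: convex.

convex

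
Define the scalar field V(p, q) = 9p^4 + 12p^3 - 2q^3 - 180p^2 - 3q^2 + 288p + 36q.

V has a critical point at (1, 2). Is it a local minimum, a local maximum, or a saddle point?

local maximum

The mixed partial ∂²V/∂p∂q is 0, so the Hessian at any point is diag(V_pp, V_qq) = diag(36(3p^2 + 2p - 10), -6(2q + 1)).
At (1, 2): H = diag(-180, -30).
Both eigenvalues are negative, so H is negative definite: a local maximum.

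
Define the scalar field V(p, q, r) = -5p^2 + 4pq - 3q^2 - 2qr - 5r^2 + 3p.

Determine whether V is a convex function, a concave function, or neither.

concave

V is quadratic, so its Hessian is the constant matrix H = [[-10, 4, 0], [4, -6, -2], [0, -2, -10]].
Leading principal minors: -10, 44, -400.
Signs alternate −, +, − ⇒ H ≺ 0 ⇒ concave.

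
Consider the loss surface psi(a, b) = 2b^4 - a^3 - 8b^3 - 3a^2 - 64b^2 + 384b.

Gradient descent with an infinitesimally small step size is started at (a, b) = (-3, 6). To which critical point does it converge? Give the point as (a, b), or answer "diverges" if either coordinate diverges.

(-2, 4)

psi is separable, so gradient descent decouples: a follows -∂psi/∂a, b follows -∂psi/∂b.
∂psi/∂a = -3a(a + 2); at a=-3 this is -9, so a increases.
∂psi/∂b = 8(b - 4)(b - 3)(b + 4); at b=6 this is 480, so b decreases.
a converges to its nearest critical value -2 (a local min of the a-part); b converges to 4. The iterate converges to (-2, 4).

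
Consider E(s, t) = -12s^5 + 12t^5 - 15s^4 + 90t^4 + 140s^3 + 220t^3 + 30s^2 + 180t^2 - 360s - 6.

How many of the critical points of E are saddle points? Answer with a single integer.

E separates as a function of s plus a function of t, so ∇E=0 decouples.
∂E/∂s = -60(s - 2)(s - 1)(s + 1)(s + 3) = 0 at s ∈ {-3, -1, 1, 2}; ∂E/∂t = 60t(t + 1)(t + 2)(t + 3) = 0 at t ∈ {-3, -2, -1, 0}.
The Hessian is diagonal: diag(E_ss, E_tt). Second derivatives: E_ss(-3)=2400, E_ss(-1)=-720, E_ss(1)=480, E_ss(2)=-900; E_tt(-3)=-360, E_tt(-2)=120, E_tt(-1)=-120, E_tt(0)=360.
Saddle points occur where the two diagonal entries have opposite signs: (-3, -3), (-3, -1), (-1, -2), (-1, 0), (1, -3), (1, -1), (2, -2), (2, 0). Count: 8.

8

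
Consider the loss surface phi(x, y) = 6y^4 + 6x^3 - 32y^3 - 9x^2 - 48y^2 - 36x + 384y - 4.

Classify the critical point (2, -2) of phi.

local minimum

The mixed partial ∂²phi/∂x∂y is 0, so the Hessian at any point is diag(phi_xx, phi_yy) = diag(18(2x - 1), 24(3y^2 - 8y - 4)).
At (2, -2): H = diag(54, 576).
Both eigenvalues are positive, so H is positive definite: a local minimum.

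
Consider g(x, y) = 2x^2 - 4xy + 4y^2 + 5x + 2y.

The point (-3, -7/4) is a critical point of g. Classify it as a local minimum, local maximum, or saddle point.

local minimum

The Hessian of g is constant: H = [[4, -4], [-4, 8]].
det(H) = 4·8 − (-4)² = 16.
det(H) > 0 and tr(H) = 12 > 0, so H is positive definite and the point is a local minimum.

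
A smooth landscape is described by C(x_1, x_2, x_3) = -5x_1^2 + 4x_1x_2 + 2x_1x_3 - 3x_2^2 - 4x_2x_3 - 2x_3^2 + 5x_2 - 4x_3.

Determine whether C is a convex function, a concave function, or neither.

C is quadratic, so its Hessian is the constant matrix H = [[-10, 4, 2], [4, -6, -4], [2, -4, -4]].
Leading principal minors: -10, 44, -56.
Signs alternate −, +, − ⇒ H ≺ 0 ⇒ concave.

concave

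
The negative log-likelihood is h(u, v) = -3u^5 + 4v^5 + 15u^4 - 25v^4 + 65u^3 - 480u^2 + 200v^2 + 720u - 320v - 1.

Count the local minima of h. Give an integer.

4

h separates as a function of u plus a function of v, so ∇h=0 decouples.
∂h/∂u = -15(u - 4)(u - 3)(u - 1)(u + 4) = 0 at u ∈ {-4, 1, 3, 4}; ∂h/∂v = 20(v - 4)(v - 2)(v - 1)(v + 2) = 0 at v ∈ {-2, 1, 2, 4}.
The Hessian is diagonal: diag(h_uu, h_vv). Second derivatives: h_uu(-4)=4200, h_uu(1)=-450, h_uu(3)=210, h_uu(4)=-360; h_vv(-2)=-1440, h_vv(1)=180, h_vv(2)=-160, h_vv(4)=720.
Local minima occur where both diagonal entries positive: (-4, 1), (-4, 4), (3, 1), (3, 4). Count: 4.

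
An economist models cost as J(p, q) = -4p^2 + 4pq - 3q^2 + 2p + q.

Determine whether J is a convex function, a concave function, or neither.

concave

J is quadratic, so its Hessian is the constant matrix H = [[-8, 4], [4, -6]].
det(H) = 32, tr(H) = -14.
det(H) > 0 and tr(H) < 0, so H is negative definite everywhere: concave.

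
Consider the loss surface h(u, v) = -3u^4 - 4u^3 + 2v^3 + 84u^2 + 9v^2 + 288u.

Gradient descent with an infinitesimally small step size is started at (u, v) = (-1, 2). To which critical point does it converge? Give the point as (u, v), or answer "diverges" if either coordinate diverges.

h is separable, so gradient descent decouples: u follows -∂h/∂u, v follows -∂h/∂v.
∂h/∂u = -12(u - 4)(u + 2)(u + 3); at u=-1 this is 120, so u decreases.
∂h/∂v = 6v(v + 3); at v=2 this is 60, so v decreases.
u converges to its nearest critical value -2 (a local min of the u-part); v converges to 0. The iterate converges to (-2, 0).

(-2, 0)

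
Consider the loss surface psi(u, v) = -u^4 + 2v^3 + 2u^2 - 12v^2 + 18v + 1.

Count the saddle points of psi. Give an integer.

psi separates as a function of u plus a function of v, so ∇psi=0 decouples.
∂psi/∂u = -4u(u - 1)(u + 1) = 0 at u ∈ {-1, 0, 1}; ∂psi/∂v = 6(v - 3)(v - 1) = 0 at v ∈ {1, 3}.
The Hessian is diagonal: diag(psi_uu, psi_vv). Second derivatives: psi_uu(-1)=-8, psi_uu(0)=4, psi_uu(1)=-8; psi_vv(1)=-12, psi_vv(3)=12.
Saddle points occur where the two diagonal entries have opposite signs: (-1, 3), (0, 1), (1, 3). Count: 3.

3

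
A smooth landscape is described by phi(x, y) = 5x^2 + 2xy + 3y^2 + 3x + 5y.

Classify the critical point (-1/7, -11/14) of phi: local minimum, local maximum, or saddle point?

The Hessian of phi is constant: H = [[10, 2], [2, 6]].
det(H) = 10·6 − 2² = 56.
det(H) > 0 and tr(H) = 16 > 0, so H is positive definite and the point is a local minimum.

local minimum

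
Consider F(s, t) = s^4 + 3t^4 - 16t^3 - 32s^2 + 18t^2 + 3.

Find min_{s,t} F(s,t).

F(s,t) separates as P(s) + Q(t) + 3, so its minimum is min P + min Q + 3.
P'(s) = 4s(s - 4)(s + 4) vanishes at s ∈ {-4, 0, 4}; Q'(t) = 12t(t - 3)(t - 1) vanishes at t ∈ {0, 1, 3}.
Local minima of P (where P''>0): P(-4)=-256, P(4)=-256. Local minima of Q: Q(0)=0, Q(3)=-27.
So the global minimum of F is P(-4) + Q(3) + 3 = -256 − 27 + 3 = -280, attained at (-4, 3).

-280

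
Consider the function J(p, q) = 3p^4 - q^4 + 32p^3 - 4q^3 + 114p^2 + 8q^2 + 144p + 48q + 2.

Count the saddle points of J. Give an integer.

J separates as a function of p plus a function of q, so ∇J=0 decouples.
∂J/∂p = 12(p + 1)(p + 3)(p + 4) = 0 at p ∈ {-4, -3, -1}; ∂J/∂q = -4(q - 2)(q + 2)(q + 3) = 0 at q ∈ {-3, -2, 2}.
The Hessian is diagonal: diag(J_pp, J_qq). Second derivatives: J_pp(-4)=36, J_pp(-3)=-24, J_pp(-1)=72; J_qq(-3)=-20, J_qq(-2)=16, J_qq(2)=-80.
Saddle points occur where the two diagonal entries have opposite signs: (-4, -3), (-4, 2), (-3, -2), (-1, -3), (-1, 2). Count: 5.

5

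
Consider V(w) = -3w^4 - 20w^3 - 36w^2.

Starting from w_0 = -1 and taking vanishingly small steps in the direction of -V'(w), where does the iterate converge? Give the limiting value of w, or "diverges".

-2

V'(w) = -12w(w + 2)(w + 3), so V'(-1) = 24.
Gradient descent moves in the -V' direction, i.e. w is decreasing.
The nearest critical point in that direction is w = -2, where V'' = 24 > 0 (a local minimum). The iterate converges there.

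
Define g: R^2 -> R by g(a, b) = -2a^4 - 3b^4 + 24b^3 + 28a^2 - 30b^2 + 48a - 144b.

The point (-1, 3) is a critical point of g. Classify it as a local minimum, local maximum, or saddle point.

local minimum

The mixed partial ∂²g/∂a∂b is 0, so the Hessian at any point is diag(g_aa, g_bb) = diag(8(-3a^2 + 7), 12(-3b^2 + 12b - 5)).
At (-1, 3): H = diag(32, 48).
Both eigenvalues are positive, so H is positive definite: a local minimum.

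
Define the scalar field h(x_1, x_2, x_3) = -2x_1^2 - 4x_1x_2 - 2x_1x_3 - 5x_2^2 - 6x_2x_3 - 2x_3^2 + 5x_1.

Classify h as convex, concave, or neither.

h is quadratic, so its Hessian is the constant matrix H = [[-4, -4, -2], [-4, -10, -6], [-2, -6, -4]].
Leading principal minors: -4, 24, -8.
Signs alternate −, +, − ⇒ H ≺ 0 ⇒ concave.

concave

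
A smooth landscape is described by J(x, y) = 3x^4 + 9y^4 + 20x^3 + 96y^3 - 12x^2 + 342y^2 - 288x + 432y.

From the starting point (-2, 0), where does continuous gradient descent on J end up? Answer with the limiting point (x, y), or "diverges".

J is separable, so gradient descent decouples: x follows -∂J/∂x, y follows -∂J/∂y.
∂J/∂x = 12(x - 2)(x + 3)(x + 4); at x=-2 this is -96, so x increases.
∂J/∂y = 36(y + 1)(y + 3)(y + 4); at y=0 this is 432, so y decreases.
x converges to its nearest critical value 2 (a local min of the x-part); y converges to -1. The iterate converges to (2, -1).

(2, -1)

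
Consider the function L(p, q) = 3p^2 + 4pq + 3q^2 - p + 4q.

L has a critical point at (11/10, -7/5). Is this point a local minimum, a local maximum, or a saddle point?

The Hessian of L is constant: H = [[6, 4], [4, 6]].
det(H) = 6·6 − 4² = 20.
det(H) > 0 and tr(H) = 12 > 0, so H is positive definite and the point is a local minimum.

local minimum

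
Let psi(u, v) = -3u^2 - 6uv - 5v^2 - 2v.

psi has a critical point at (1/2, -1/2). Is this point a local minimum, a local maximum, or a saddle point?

The Hessian of psi is constant: H = [[-6, -6], [-6, -10]].
det(H) = (-6)·(-10) − (-6)² = 24.
det(H) > 0 and tr(H) = -16 < 0, so H is negative definite and the point is a local maximum.

local maximum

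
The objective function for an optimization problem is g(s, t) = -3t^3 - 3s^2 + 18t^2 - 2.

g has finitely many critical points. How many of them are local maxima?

1

g separates as a function of s plus a function of t, so ∇g=0 decouples.
∂g/∂s = -6s = 0 at s ∈ {0}; ∂g/∂t = -9t(t - 4) = 0 at t ∈ {0, 4}.
The Hessian is diagonal: diag(g_ss, g_tt). Second derivatives: g_ss(0)=-6; g_tt(0)=36, g_tt(4)=-36.
Local maxima occur where both diagonal entries negative: (0, 4). Count: 1.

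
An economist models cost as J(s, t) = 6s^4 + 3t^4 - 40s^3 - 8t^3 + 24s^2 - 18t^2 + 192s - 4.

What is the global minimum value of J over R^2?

-261

J(s,t) separates as P(s) + Q(t) − 4, so its minimum is min P + min Q − 4.
P'(s) = 24(s - 4)(s - 2)(s + 1) vanishes at s ∈ {-1, 2, 4}; Q'(t) = 12t(t - 3)(t + 1) vanishes at t ∈ {-1, 0, 3}.
Local minima of P (where P''>0): P(-1)=-122, P(4)=128. Local minima of Q: Q(-1)=-7, Q(3)=-135.
So the global minimum of J is P(-1) + Q(3) − 4 = -122 − 135 − 4 = -261, attained at (-1, 3).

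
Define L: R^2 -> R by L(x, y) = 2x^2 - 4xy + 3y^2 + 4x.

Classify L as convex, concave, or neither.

convex

L is quadratic, so its Hessian is the constant matrix H = [[4, -4], [-4, 6]].
det(H) = 8, tr(H) = 10.
det(H) > 0 and tr(H) > 0, so H is positive definite everywhere: convex.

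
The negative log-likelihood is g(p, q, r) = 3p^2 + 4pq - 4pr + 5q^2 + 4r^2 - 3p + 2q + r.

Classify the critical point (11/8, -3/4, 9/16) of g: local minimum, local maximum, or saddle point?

local minimum

The Hessian is constant: H = [[6, 4, -4], [4, 10, 0], [-4, 0, 8]].
Leading principal minors: Δ₁ = 6, Δ₂ = 44, Δ₃ = 192.
All leading minors are positive, so H is positive definite: a local minimum.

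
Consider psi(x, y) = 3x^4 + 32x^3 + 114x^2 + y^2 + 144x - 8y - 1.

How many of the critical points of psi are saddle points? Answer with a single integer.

1

psi separates as a function of x plus a function of y, so ∇psi=0 decouples.
∂psi/∂x = 12(x + 1)(x + 3)(x + 4) = 0 at x ∈ {-4, -3, -1}; ∂psi/∂y = 2(y - 4) = 0 at y ∈ {4}.
The Hessian is diagonal: diag(psi_xx, psi_yy). Second derivatives: psi_xx(-4)=36, psi_xx(-3)=-24, psi_xx(-1)=72; psi_yy(4)=2.
Saddle points occur where the two diagonal entries have opposite signs: (-3, 4). Count: 1.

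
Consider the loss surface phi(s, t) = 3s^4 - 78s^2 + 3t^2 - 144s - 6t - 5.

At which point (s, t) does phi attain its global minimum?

(4, 1)

phi(s,t) separates as P(s) + Q(t) − 5, so its minimum is min P + min Q − 5.
P'(s) = 12(s - 4)(s + 1)(s + 3) vanishes at s ∈ {-3, -1, 4}; Q'(t) = 6(t - 1) vanishes at t ∈ {1}.
Local minima of P (where P''>0): P(-3)=-27, P(4)=-1056. Local minima of Q: Q(1)=-3.
So the global minimum of phi is P(4) + Q(1) − 5 = -1056 − 3 − 5 = -1064, attained at (4, 1).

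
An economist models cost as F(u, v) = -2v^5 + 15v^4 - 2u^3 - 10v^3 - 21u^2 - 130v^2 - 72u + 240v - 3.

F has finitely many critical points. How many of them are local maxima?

F separates as a function of u plus a function of v, so ∇F=0 decouples.
∂F/∂u = -6(u + 3)(u + 4) = 0 at u ∈ {-4, -3}; ∂F/∂v = -10(v - 4)(v - 3)(v - 1)(v + 2) = 0 at v ∈ {-2, 1, 3, 4}.
The Hessian is diagonal: diag(F_uu, F_vv). Second derivatives: F_uu(-4)=6, F_uu(-3)=-6; F_vv(-2)=900, F_vv(1)=-180, F_vv(3)=100, F_vv(4)=-180.
Local maxima occur where both diagonal entries negative: (-3, 1), (-3, 4). Count: 2.

2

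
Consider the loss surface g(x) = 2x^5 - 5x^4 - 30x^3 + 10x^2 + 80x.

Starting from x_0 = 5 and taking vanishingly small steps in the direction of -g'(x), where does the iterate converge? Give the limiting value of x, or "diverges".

g'(x) = 10(x - 4)(x - 1)(x + 1)(x + 2), so g'(5) = 1680.
Gradient descent moves in the -g' direction, i.e. x is decreasing.
The nearest critical point in that direction is x = 4, where g'' = 900 > 0 (a local minimum). The iterate converges there.

4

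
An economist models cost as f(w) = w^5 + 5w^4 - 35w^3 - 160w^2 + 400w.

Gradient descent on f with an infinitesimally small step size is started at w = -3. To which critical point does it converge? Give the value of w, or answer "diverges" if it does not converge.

-4

f'(w) = 5(w - 4)(w - 1)(w + 4)(w + 5), so f'(-3) = 280.
Gradient descent moves in the -f' direction, i.e. w is decreasing.
The nearest critical point in that direction is w = -4, where f'' = 200 > 0 (a local minimum). The iterate converges there.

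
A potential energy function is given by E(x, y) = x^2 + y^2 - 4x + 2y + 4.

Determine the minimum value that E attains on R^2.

E(x,y) separates as P(x) + Q(y) + 4, so its minimum is min P + min Q + 4.
P'(x) = 2x - 4 vanishes at x ∈ {2}; Q'(y) = 2y + 2 vanishes at y ∈ {-1}.
Local minima of P (where P''>0): P(2)=-4. Local minima of Q: Q(-1)=-1.
So the global minimum of E is P(2) + Q(-1) + 4 = -4 − 1 + 4 = -1, attained at (2, -1).

-1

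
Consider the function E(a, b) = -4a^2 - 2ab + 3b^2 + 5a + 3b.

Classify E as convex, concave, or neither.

E is quadratic, so its Hessian is the constant matrix H = [[-8, -2], [-2, 6]].
det(H) = -52, tr(H) = -2.
det(H) < 0, so H is indefinite: neither convex nor concave.

neither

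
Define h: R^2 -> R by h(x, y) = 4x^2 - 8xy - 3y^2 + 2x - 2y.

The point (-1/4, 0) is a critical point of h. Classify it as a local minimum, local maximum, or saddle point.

The Hessian of h is constant: H = [[8, -8], [-8, -6]].
det(H) = 8·(-6) − (-8)² = -112.
Since det(H) < 0, H is indefinite and the critical point is a saddle point.

saddle point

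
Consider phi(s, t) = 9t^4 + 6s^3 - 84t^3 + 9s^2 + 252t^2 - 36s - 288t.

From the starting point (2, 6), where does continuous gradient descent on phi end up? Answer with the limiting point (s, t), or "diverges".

(1, 4)

phi is separable, so gradient descent decouples: s follows -∂phi/∂s, t follows -∂phi/∂t.
∂phi/∂s = 18(s - 1)(s + 2); at s=2 this is 72, so s decreases.
∂phi/∂t = 36(t - 4)(t - 2)(t - 1); at t=6 this is 1440, so t decreases.
s converges to its nearest critical value 1 (a local min of the s-part); t converges to 4. The iterate converges to (1, 4).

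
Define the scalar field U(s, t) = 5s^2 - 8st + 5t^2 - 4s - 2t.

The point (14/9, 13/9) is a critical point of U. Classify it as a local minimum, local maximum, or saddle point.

The Hessian of U is constant: H = [[10, -8], [-8, 10]].
det(H) = 10·10 − (-8)² = 36.
det(H) > 0 and tr(H) = 20 > 0, so H is positive definite and the point is a local minimum.

local minimum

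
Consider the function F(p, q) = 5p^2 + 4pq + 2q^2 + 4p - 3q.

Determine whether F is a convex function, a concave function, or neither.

F is quadratic, so its Hessian is the constant matrix H = [[10, 4], [4, 4]].
det(H) = 24, tr(H) = 14.
det(H) > 0 and tr(H) > 0, so H is positive definite everywhere: convex.

convex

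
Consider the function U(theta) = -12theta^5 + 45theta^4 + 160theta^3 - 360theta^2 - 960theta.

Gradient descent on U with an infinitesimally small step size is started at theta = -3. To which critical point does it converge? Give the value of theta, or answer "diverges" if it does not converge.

-2

U'(theta) = -60(theta - 4)(theta - 2)(theta + 1)(theta + 2), so U'(-3) = -4200.
Gradient descent moves in the -U' direction, i.e. theta is increasing.
The nearest critical point in that direction is theta = -2, where U'' = 1440 > 0 (a local minimum). The iterate converges there.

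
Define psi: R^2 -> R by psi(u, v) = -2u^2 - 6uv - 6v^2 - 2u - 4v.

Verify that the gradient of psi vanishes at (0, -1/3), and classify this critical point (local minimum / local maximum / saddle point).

∇psi = (-4u - 6v - 2, -6u - 12v - 4); substituting (0, -1/3) gives ∇psi = (0, 0), so (0, -1/3) is indeed a critical point.
The Hessian of psi is constant: H = [[-4, -6], [-6, -12]].
det(H) = (-4)·(-12) − (-6)² = 12.
det(H) > 0 and tr(H) = -16 < 0, so H is negative definite and the point is a local maximum.

local maximum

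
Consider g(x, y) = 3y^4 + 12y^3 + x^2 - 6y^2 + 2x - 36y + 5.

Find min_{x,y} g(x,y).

-23

g(x,y) separates as P(x) + Q(y) + 5, so its minimum is min P + min Q + 5.
P'(x) = 2x + 2 vanishes at x ∈ {-1}; Q'(y) = 12(y - 1)(y + 1)(y + 3) vanishes at y ∈ {-3, -1, 1}.
Local minima of P (where P''>0): P(-1)=-1. Local minima of Q: Q(-3)=-27, Q(1)=-27.
So the global minimum of g is P(-1) + Q(-3) + 5 = -1 − 27 + 5 = -23, attained at (-1, -3).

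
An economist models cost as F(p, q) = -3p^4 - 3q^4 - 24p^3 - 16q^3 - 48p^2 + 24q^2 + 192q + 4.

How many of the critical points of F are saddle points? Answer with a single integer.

4

F separates as a function of p plus a function of q, so ∇F=0 decouples.
∂F/∂p = -12p(p + 2)(p + 4) = 0 at p ∈ {-4, -2, 0}; ∂F/∂q = -12(q - 2)(q + 2)(q + 4) = 0 at q ∈ {-4, -2, 2}.
The Hessian is diagonal: diag(F_pp, F_qq). Second derivatives: F_pp(-4)=-96, F_pp(-2)=48, F_pp(0)=-96; F_qq(-4)=-144, F_qq(-2)=96, F_qq(2)=-288.
Saddle points occur where the two diagonal entries have opposite signs: (-4, -2), (-2, -4), (-2, 2), (0, -2). Count: 4.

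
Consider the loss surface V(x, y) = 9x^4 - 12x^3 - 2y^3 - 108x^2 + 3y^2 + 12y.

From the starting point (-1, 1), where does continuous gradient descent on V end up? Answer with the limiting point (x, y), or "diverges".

V is separable, so gradient descent decouples: x follows -∂V/∂x, y follows -∂V/∂y.
∂V/∂x = 36x(x - 3)(x + 2); at x=-1 this is 144, so x decreases.
∂V/∂y = -6(y - 2)(y + 1); at y=1 this is 12, so y decreases.
x converges to its nearest critical value -2 (a local min of the x-part); y converges to -1. The iterate converges to (-2, -1).

(-2, -1)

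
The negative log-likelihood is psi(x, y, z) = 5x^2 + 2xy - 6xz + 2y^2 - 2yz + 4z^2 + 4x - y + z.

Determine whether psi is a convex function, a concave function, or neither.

psi is quadratic, so its Hessian is the constant matrix H = [[10, 2, -6], [2, 4, -2], [-6, -2, 8]].
Leading principal minors: 10, 36, 152.
All positive ⇒ H ≻ 0 ⇒ convex.

convex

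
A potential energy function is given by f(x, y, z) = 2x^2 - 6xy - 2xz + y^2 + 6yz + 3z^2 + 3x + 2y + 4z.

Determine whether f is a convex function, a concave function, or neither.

f is quadratic, so its Hessian is the constant matrix H = [[4, -6, -2], [-6, 2, 6], [-2, 6, 6]].
Leading principal minors: 4, -28, -176.
Neither pattern holds ⇒ H is indefinite ⇒ neither convex nor concave.

neither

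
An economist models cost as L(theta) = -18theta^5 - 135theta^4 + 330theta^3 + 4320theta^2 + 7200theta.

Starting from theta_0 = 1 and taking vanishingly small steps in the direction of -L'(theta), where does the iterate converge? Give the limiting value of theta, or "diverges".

L'(theta) = -90(theta - 4)(theta + 1)(theta + 4)(theta + 5), so L'(1) = 16200.
Gradient descent moves in the -L' direction, i.e. theta is decreasing.
The nearest critical point in that direction is theta = -1, where L'' = 5400 > 0 (a local minimum). The iterate converges there.

-1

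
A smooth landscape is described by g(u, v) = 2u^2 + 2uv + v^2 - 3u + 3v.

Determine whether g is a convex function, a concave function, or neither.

g is quadratic, so its Hessian is the constant matrix H = [[4, 2], [2, 2]].
det(H) = 4, tr(H) = 6.
det(H) > 0 and tr(H) > 0, so H is positive definite everywhere: convex.

convex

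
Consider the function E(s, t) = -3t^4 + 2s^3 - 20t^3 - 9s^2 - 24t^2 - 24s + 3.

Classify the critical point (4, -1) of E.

local minimum

The mixed partial ∂²E/∂s∂t is 0, so the Hessian at any point is diag(E_ss, E_tt) = diag(6(2s - 3), -12(3t^2 + 10t + 4)).
At (4, -1): H = diag(30, 36).
Both eigenvalues are positive, so H is positive definite: a local minimum.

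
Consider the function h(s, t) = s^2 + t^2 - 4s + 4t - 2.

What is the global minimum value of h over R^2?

h(s,t) separates as P(s) + Q(t) − 2, so its minimum is min P + min Q − 2.
P'(s) = 2s - 4 vanishes at s ∈ {2}; Q'(t) = 2(t + 2) vanishes at t ∈ {-2}.
Local minima of P (where P''>0): P(2)=-4. Local minima of Q: Q(-2)=-4.
So the global minimum of h is P(2) + Q(-2) − 2 = -4 − 4 − 2 = -10, attained at (2, -2).

-10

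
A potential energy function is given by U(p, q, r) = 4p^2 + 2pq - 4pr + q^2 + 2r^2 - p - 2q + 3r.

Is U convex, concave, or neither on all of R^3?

convex

U is quadratic, so its Hessian is the constant matrix H = [[8, 2, -4], [2, 2, 0], [-4, 0, 4]].
Leading principal minors: 8, 12, 16.
All positive ⇒ H ≻ 0 ⇒ convex.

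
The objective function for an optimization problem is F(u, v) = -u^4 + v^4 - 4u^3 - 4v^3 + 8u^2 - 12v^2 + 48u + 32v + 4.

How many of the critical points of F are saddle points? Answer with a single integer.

F separates as a function of u plus a function of v, so ∇F=0 decouples.
∂F/∂u = -4(u - 2)(u + 2)(u + 3) = 0 at u ∈ {-3, -2, 2}; ∂F/∂v = 4(v - 4)(v - 1)(v + 2) = 0 at v ∈ {-2, 1, 4}.
The Hessian is diagonal: diag(F_uu, F_vv). Second derivatives: F_uu(-3)=-20, F_uu(-2)=16, F_uu(2)=-80; F_vv(-2)=72, F_vv(1)=-36, F_vv(4)=72.
Saddle points occur where the two diagonal entries have opposite signs: (-3, -2), (-3, 4), (-2, 1), (2, -2), (2, 4). Count: 5.

5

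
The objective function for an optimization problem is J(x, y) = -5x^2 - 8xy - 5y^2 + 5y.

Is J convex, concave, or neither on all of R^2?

concave

J is quadratic, so its Hessian is the constant matrix H = [[-10, -8], [-8, -10]].
det(H) = 36, tr(H) = -20.
det(H) > 0 and tr(H) < 0, so H is negative definite everywhere: concave.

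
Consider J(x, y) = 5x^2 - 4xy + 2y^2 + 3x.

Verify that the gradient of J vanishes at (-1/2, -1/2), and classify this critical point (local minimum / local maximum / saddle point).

local minimum

∇J = (10x - 4y + 3, -4x + 4y); substituting (-1/2, -1/2) gives ∇J = (0, 0), so (-1/2, -1/2) is indeed a critical point.
The Hessian of J is constant: H = [[10, -4], [-4, 4]].
det(H) = 10·4 − (-4)² = 24.
det(H) > 0 and tr(H) = 14 > 0, so H is positive definite and the point is a local minimum.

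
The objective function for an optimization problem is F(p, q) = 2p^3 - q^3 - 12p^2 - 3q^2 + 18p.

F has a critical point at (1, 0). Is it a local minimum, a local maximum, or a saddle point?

local maximum

The mixed partial ∂²F/∂p∂q is 0, so the Hessian at any point is diag(F_pp, F_qq) = diag(12(p - 2), -6(q + 1)).
At (1, 0): H = diag(-12, -6).
Both eigenvalues are negative, so H is negative definite: a local maximum.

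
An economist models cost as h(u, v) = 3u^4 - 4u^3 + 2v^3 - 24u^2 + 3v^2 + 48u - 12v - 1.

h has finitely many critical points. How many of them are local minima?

2

h separates as a function of u plus a function of v, so ∇h=0 decouples.
∂h/∂u = 12(u - 2)(u - 1)(u + 2) = 0 at u ∈ {-2, 1, 2}; ∂h/∂v = 6(v - 1)(v + 2) = 0 at v ∈ {-2, 1}.
The Hessian is diagonal: diag(h_uu, h_vv). Second derivatives: h_uu(-2)=144, h_uu(1)=-36, h_uu(2)=48; h_vv(-2)=-18, h_vv(1)=18.
Local minima occur where both diagonal entries positive: (-2, 1), (2, 1). Count: 2.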